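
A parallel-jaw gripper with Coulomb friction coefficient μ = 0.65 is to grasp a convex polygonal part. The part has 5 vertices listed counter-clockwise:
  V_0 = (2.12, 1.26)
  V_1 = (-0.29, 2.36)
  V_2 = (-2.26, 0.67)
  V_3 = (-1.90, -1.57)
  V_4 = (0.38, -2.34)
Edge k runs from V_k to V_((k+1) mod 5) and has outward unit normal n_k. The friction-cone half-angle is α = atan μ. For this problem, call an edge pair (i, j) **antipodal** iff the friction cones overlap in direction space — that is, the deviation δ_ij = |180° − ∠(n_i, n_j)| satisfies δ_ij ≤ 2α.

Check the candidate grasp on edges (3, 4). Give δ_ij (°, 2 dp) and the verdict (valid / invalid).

α = atan 0.65 = 33.02°;  2α = 66.05°
edge 3: e_3 = (+2.28, -0.77);  n_3 = (-0.3200, -0.9474)
edge 4: e_4 = (+1.74, +3.60);  n_4 = (+0.9003, -0.4352)
∠(n_3, n_4) = 82.86°
δ = |180° − 82.86°| = 97.14°
97.14° > 2α = 66.05°  →  invalid

δ = 97.14°, invalid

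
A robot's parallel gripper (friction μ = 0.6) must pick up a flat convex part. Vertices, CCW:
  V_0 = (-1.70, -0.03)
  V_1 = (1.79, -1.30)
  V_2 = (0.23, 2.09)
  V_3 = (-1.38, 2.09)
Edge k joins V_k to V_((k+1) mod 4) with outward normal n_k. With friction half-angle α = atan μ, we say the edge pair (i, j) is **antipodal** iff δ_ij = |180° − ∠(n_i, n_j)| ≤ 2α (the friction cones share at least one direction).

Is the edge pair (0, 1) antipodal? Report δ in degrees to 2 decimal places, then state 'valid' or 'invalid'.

δ = 45.29°, valid

α = atan 0.6 = 30.96°;  2α = 61.93°
edge 0: e_0 = (+3.49, -1.27);  n_0 = (-0.3420, -0.9397)
edge 1: e_1 = (-1.56, +3.39);  n_1 = (+0.9084, +0.4180)
∠(n_0, n_1) = 134.71°
δ = |180° − 134.71°| = 45.29°
45.29° ≤ 2α = 61.93°  →  valid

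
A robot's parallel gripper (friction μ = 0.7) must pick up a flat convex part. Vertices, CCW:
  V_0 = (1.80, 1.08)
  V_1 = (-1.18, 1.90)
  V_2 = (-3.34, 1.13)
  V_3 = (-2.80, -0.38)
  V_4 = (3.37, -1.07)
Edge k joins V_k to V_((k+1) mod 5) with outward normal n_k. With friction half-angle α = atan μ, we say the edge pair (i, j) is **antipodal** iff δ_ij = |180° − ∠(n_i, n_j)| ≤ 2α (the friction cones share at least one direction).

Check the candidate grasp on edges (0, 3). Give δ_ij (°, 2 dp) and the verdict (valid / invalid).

δ = 9.00°, valid

α = atan 0.7 = 34.99°;  2α = 69.98°
edge 0: e_0 = (-2.98, +0.82);  n_0 = (+0.2653, +0.9642)
edge 3: e_3 = (+6.17, -0.69);  n_3 = (-0.1111, -0.9938)
∠(n_0, n_3) = 171.00°
δ = |180° − 171.00°| = 9.00°
9.00° ≤ 2α = 69.98°  →  valid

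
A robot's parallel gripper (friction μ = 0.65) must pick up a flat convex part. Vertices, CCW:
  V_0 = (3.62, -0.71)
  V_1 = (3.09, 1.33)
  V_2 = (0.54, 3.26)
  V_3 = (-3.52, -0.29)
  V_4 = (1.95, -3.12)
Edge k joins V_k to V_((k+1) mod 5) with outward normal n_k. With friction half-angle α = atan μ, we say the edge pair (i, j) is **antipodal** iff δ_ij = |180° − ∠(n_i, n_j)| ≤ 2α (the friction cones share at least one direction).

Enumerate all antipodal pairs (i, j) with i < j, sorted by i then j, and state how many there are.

count = 4; pairs: (0,2), (0,3), (1,3), (2,4)

α = atan 0.65 = 33.02°;  2α = 66.05°
n_0 = (+0.9679, +0.2515)
n_1 = (+0.6035, +0.7974)
n_2 = (-0.6582, +0.7528)
n_3 = (-0.4595, -0.8882)
n_4 = (+0.8219, -0.5696)
  (0,1): δ = 141.68°  ·
  (0,2): δ = 63.40°  ✓
  (0,3): δ = 48.08°  ✓
  (0,4): δ = 130.72°  ·
  (1,2): δ = 101.71°  ·
  (1,3): δ = 9.77°  ✓
  (1,4): δ = 92.40°  ·
  (2,3): δ = 68.52°  ·
  (2,4): δ = 14.11°  ✓
  (3,4): δ = 97.36°  ·
antipodal pairs: 4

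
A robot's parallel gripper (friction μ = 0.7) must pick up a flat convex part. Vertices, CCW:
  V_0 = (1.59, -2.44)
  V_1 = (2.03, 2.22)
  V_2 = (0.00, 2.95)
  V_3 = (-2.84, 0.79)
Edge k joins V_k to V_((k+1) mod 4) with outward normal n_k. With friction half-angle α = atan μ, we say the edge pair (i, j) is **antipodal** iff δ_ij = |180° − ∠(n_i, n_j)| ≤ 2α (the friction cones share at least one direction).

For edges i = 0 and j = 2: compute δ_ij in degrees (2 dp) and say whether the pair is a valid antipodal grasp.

δ = 47.35°, valid

α = atan 0.7 = 34.99°;  2α = 69.98°
edge 0: e_0 = (+0.44, +4.66);  n_0 = (+0.9956, -0.0940)
edge 2: e_2 = (-2.84, -2.16);  n_2 = (-0.6054, +0.7959)
∠(n_0, n_2) = 132.65°
δ = |180° − 132.65°| = 47.35°
47.35° ≤ 2α = 69.98°  →  valid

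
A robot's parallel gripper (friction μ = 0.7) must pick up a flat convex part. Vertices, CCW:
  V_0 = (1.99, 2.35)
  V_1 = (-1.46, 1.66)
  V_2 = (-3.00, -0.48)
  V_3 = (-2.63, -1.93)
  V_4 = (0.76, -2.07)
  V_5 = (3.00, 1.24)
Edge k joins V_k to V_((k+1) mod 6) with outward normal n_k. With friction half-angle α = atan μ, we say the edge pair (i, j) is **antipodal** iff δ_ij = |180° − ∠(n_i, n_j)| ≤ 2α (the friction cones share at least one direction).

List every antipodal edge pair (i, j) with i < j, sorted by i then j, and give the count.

α = atan 0.7 = 34.99°;  2α = 69.98°
n_0 = (-0.1961, +0.9806)
n_1 = (-0.8117, +0.5841)
n_2 = (-0.9690, -0.2472)
n_3 = (-0.0413, -0.9991)
n_4 = (+0.8282, -0.5605)
n_5 = (+0.7396, +0.6730)
  (0,1): δ = 137.05°  ·
  (0,2): δ = 87.00°  ·
  (0,3): δ = 13.67°  ✓
  (0,4): δ = 44.60°  ✓
  (0,5): δ = 120.99°  ·
  (1,2): δ = 129.95°  ·
  (1,3): δ = 56.63°  ✓
  (1,4): δ = 1.65°  ✓
  (1,5): δ = 78.04°  ·
  (2,3): δ = 106.68°  ·
  (2,4): δ = 48.40°  ✓
  (2,5): δ = 27.98°  ✓
  (3,4): δ = 121.72°  ·
  (3,5): δ = 45.34°  ✓
  (4,5): δ = 103.61°  ·
antipodal pairs: 7

count = 7; pairs: (0,3), (0,4), (1,3), (1,4), (2,4), (2,5), (3,5)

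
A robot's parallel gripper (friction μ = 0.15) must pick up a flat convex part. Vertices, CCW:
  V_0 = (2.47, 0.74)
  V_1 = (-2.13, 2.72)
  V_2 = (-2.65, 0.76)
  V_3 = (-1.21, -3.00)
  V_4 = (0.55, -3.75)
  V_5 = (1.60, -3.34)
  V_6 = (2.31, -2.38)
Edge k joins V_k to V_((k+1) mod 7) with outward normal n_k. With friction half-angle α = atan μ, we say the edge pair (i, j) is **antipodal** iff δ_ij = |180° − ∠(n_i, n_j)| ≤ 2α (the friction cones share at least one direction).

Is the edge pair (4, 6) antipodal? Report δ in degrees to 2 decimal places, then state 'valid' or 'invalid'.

α = atan 0.15 = 8.53°;  2α = 17.06°
edge 4: e_4 = (+1.05, +0.41);  n_4 = (+0.3637, -0.9315)
edge 6: e_6 = (+0.16, +3.12);  n_6 = (+0.9987, -0.0512)
∠(n_4, n_6) = 65.73°
δ = |180° − 65.73°| = 114.27°
114.27° > 2α = 17.06°  →  invalid

δ = 114.27°, invalid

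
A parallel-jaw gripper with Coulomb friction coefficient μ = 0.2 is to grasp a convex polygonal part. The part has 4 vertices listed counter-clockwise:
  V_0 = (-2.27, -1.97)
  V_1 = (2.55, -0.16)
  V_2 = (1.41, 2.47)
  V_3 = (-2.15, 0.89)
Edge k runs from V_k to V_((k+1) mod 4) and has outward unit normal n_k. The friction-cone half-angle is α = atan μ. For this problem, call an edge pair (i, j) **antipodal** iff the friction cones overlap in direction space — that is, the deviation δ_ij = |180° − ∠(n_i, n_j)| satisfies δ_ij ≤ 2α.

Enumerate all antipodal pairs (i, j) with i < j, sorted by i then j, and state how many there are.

count = 1; pairs: (0,2)

α = atan 0.2 = 11.31°;  2α = 22.62°
n_0 = (+0.3515, -0.9362)
n_1 = (+0.9175, +0.3977)
n_2 = (-0.4057, +0.9140)
n_3 = (-0.9991, +0.0419)
  (0,1): δ = 87.15°  ·
  (0,2): δ = 3.35°  ✓
  (0,3): δ = 67.02°  ·
  (1,2): δ = 89.50°  ·
  (1,3): δ = 25.84°  ·
  (2,3): δ = 116.34°  ·
antipodal pairs: 1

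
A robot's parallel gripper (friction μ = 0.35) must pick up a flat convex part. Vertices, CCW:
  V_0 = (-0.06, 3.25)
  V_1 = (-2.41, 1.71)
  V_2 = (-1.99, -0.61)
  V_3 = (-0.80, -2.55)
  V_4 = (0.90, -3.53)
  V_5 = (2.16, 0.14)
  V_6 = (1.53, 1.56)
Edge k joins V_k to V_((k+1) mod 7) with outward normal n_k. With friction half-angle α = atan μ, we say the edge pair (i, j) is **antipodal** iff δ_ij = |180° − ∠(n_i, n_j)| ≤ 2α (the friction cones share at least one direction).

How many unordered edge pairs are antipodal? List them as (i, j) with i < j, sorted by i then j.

count = 8; pairs: (0,4), (1,4), (1,5), (1,6), (2,5), (2,6), (3,5), (3,6)

α = atan 0.35 = 19.29°;  2α = 38.58°
n_0 = (-0.5481, +0.8364)
n_1 = (-0.9840, -0.1781)
n_2 = (-0.8524, -0.5229)
n_3 = (-0.4994, -0.8664)
n_4 = (+0.9458, -0.3247)
n_5 = (+0.9141, +0.4055)
n_6 = (+0.7283, +0.6852)
  (0,1): δ = 112.98°  ·
  (0,2): δ = 91.71°  ·
  (0,3): δ = 63.20°  ·
  (0,4): δ = 37.81°  ✓
  (0,5): δ = 80.69°  ·
  (0,6): δ = 100.02°  ·
  (1,2): δ = 158.74°  ·
  (1,3): δ = 130.22°  ·
  (1,4): δ = 29.21°  ✓
  (1,5): δ = 13.66°  ✓
  (1,6): δ = 32.99°  ✓
  (2,3): δ = 151.49°  ·
  (2,4): δ = 50.47°  ·
  (2,5): δ = 7.60°  ✓
  (2,6): δ = 11.73°  ✓
  (3,4): δ = 78.99°  ·
  (3,5): δ = 36.11°  ✓
  (3,6): δ = 16.78°  ✓
  (4,5): δ = 137.13°  ·
  (4,6): δ = 117.80°  ·
  (5,6): δ = 160.67°  ·
antipodal pairs: 8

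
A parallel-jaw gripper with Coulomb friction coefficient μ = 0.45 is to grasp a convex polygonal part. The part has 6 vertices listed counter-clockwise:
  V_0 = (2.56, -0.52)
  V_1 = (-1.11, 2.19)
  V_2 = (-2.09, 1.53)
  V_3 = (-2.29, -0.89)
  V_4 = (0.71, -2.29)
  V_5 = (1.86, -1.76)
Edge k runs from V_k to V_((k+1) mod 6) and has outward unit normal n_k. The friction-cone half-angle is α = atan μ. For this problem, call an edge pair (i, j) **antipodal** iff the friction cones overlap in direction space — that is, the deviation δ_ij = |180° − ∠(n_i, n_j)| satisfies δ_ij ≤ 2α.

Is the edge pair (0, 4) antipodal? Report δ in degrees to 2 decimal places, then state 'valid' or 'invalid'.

δ = 61.19°, invalid

α = atan 0.45 = 24.23°;  2α = 48.46°
edge 0: e_0 = (-3.67, +2.71);  n_0 = (+0.5940, +0.8044)
edge 4: e_4 = (+1.15, +0.53);  n_4 = (+0.4186, -0.9082)
∠(n_0, n_4) = 118.81°
δ = |180° − 118.81°| = 61.19°
61.19° > 2α = 48.46°  →  invalid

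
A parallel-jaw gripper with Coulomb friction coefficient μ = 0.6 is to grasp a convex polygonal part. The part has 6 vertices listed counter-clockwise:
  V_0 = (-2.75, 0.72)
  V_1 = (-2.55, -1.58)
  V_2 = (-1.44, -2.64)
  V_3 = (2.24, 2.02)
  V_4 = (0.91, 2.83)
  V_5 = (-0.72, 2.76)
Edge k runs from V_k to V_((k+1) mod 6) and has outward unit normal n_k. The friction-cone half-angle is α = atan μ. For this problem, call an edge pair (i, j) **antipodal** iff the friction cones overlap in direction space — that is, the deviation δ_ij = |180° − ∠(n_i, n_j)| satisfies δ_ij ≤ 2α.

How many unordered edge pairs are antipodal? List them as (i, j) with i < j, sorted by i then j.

count = 6; pairs: (0,2), (0,3), (1,3), (1,4), (2,4), (2,5)

α = atan 0.6 = 30.96°;  2α = 61.93°
n_0 = (-0.9962, -0.0866)
n_1 = (-0.6906, -0.7232)
n_2 = (+0.7848, -0.6198)
n_3 = (+0.5202, +0.8541)
n_4 = (-0.0429, +0.9991)
n_5 = (-0.7088, +0.7054)
  (0,1): δ = 138.65°  ·
  (0,2): δ = 43.27°  ✓
  (0,3): δ = 53.69°  ✓
  (0,4): δ = 87.49°  ·
  (0,5): δ = 130.17°  ·
  (1,2): δ = 84.62°  ·
  (1,3): δ = 12.34°  ✓
  (1,4): δ = 46.14°  ✓
  (1,5): δ = 88.82°  ·
  (2,3): δ = 83.04°  ·
  (2,4): δ = 49.24°  ✓
  (2,5): δ = 6.56°  ✓
  (3,4): δ = 146.20°  ·
  (3,5): δ = 103.52°  ·
  (4,5): δ = 137.32°  ·
antipodal pairs: 6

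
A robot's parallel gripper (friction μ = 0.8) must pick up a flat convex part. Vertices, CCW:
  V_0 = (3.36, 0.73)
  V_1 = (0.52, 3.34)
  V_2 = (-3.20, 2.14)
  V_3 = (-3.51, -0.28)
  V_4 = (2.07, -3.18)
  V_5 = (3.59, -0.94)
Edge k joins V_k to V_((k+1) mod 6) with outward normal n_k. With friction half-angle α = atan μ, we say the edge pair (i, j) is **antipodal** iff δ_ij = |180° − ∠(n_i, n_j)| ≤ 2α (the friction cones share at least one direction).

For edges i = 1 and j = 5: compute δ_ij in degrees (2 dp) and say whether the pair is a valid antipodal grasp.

α = atan 0.8 = 38.66°;  2α = 77.32°
edge 1: e_1 = (-3.72, -1.20);  n_1 = (-0.3070, +0.9517)
edge 5: e_5 = (-0.23, +1.67);  n_5 = (+0.9906, +0.1364)
∠(n_1, n_5) = 100.04°
δ = |180° − 100.04°| = 79.96°
79.96° > 2α = 77.32°  →  invalid

δ = 79.96°, invalid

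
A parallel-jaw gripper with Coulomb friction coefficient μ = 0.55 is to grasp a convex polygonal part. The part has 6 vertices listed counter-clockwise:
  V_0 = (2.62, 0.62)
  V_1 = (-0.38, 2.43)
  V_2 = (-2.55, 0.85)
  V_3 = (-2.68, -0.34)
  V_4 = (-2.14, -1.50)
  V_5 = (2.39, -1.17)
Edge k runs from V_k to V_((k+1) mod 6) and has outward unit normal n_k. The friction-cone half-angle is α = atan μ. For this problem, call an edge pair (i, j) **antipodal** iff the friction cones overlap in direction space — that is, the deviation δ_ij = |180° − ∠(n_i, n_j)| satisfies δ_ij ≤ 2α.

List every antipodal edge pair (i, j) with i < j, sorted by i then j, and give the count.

count = 6; pairs: (0,3), (0,4), (1,4), (1,5), (2,5), (3,5)

α = atan 0.55 = 28.81°;  2α = 57.62°
n_0 = (+0.5166, +0.8562)
n_1 = (-0.5886, +0.8084)
n_2 = (-0.9941, +0.1086)
n_3 = (-0.9066, -0.4220)
n_4 = (+0.0727, -0.9974)
n_5 = (+0.9918, -0.1274)
  (0,1): δ = 112.84°  ·
  (0,2): δ = 65.13°  ·
  (0,3): δ = 33.93°  ✓
  (0,4): δ = 35.27°  ✓
  (0,5): δ = 113.78°  ·
  (1,2): δ = 132.29°  ·
  (1,3): δ = 101.10°  ·
  (1,4): δ = 31.89°  ✓
  (1,5): δ = 46.62°  ✓
  (2,3): δ = 148.80°  ·
  (2,4): δ = 79.60°  ·
  (2,5): δ = 1.09°  ✓
  (3,4): δ = 110.80°  ·
  (3,5): δ = 32.28°  ✓
  (4,5): δ = 101.49°  ·
antipodal pairs: 6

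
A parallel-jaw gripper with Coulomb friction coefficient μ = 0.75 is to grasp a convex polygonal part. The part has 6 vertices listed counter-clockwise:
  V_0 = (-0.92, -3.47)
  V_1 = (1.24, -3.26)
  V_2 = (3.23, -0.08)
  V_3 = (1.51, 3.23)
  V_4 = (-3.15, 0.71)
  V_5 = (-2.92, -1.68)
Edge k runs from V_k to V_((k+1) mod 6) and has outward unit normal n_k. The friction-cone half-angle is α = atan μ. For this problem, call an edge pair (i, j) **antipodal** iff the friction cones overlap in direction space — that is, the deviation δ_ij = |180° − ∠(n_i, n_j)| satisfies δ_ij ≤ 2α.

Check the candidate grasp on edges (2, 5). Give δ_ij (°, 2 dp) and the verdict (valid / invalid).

δ = 20.71°, valid

α = atan 0.75 = 36.87°;  2α = 73.74°
edge 2: e_2 = (-1.72, +3.31);  n_2 = (+0.8873, +0.4611)
edge 5: e_5 = (+2.00, -1.79);  n_5 = (-0.6669, -0.7451)
∠(n_2, n_5) = 159.29°
δ = |180° − 159.29°| = 20.71°
20.71° ≤ 2α = 73.74°  →  valid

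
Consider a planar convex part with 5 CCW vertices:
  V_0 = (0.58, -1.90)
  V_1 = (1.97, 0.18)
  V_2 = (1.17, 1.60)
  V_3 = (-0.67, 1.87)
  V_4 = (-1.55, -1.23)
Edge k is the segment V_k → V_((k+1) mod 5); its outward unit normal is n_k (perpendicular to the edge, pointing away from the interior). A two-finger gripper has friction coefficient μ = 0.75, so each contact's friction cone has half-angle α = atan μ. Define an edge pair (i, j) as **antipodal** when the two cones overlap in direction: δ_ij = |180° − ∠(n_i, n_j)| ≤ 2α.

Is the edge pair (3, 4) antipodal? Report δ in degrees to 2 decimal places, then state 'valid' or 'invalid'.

α = atan 0.75 = 36.87°;  2α = 73.74°
edge 3: e_3 = (-0.88, -3.10);  n_3 = (-0.9620, +0.2731)
edge 4: e_4 = (+2.13, -0.67);  n_4 = (-0.3001, -0.9539)
∠(n_3, n_4) = 88.39°
δ = |180° − 88.39°| = 91.61°
91.61° > 2α = 73.74°  →  invalid

δ = 91.61°, invalid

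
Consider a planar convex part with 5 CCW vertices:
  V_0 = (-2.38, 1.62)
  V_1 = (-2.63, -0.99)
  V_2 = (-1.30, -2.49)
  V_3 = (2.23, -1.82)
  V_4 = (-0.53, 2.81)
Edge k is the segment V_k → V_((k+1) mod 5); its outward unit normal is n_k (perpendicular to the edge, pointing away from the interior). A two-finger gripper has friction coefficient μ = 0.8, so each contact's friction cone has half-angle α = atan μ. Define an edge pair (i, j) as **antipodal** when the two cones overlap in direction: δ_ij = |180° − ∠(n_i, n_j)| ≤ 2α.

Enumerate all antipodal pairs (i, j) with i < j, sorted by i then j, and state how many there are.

α = atan 0.8 = 38.66°;  2α = 77.32°
n_0 = (-0.9954, +0.0953)
n_1 = (-0.7482, -0.6634)
n_2 = (+0.1865, -0.9825)
n_3 = (+0.8590, +0.5120)
n_4 = (-0.5410, +0.8410)
  (0,1): δ = 132.97°  ·
  (0,2): δ = 73.78°  ✓
  (0,3): δ = 36.27°  ✓
  (0,4): δ = 128.22°  ·
  (1,2): δ = 120.82°  ·
  (1,3): δ = 10.76°  ✓
  (1,4): δ = 81.19°  ·
  (2,3): δ = 69.95°  ✓
  (2,4): δ = 22.00°  ✓
  (3,4): δ = 88.05°  ·
antipodal pairs: 5

count = 5; pairs: (0,2), (0,3), (1,3), (2,3), (2,4)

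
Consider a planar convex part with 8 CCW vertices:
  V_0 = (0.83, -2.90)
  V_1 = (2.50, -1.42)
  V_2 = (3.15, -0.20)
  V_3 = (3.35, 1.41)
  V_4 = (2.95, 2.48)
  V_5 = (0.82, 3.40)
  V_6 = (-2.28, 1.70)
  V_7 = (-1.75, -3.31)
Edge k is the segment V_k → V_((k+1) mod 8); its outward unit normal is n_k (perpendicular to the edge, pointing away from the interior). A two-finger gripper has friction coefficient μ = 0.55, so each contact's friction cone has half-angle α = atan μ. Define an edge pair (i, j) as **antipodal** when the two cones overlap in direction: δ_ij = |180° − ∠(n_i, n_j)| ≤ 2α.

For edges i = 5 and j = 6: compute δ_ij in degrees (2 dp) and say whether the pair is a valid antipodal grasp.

δ = 112.70°, invalid

α = atan 0.55 = 28.81°;  2α = 57.62°
edge 5: e_5 = (-3.10, -1.70);  n_5 = (-0.4808, +0.8768)
edge 6: e_6 = (+0.53, -5.01);  n_6 = (-0.9945, -0.1052)
∠(n_5, n_6) = 67.30°
δ = |180° − 67.30°| = 112.70°
112.70° > 2α = 57.62°  →  invalid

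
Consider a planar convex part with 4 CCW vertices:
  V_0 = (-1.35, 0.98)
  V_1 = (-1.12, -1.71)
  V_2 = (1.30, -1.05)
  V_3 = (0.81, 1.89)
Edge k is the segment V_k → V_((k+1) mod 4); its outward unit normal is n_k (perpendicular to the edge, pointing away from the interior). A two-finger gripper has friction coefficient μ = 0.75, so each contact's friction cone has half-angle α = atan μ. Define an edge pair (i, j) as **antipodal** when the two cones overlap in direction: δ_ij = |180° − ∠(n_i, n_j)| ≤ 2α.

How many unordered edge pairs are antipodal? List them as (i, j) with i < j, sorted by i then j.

α = atan 0.75 = 36.87°;  2α = 73.74°
n_0 = (-0.9964, -0.0852)
n_1 = (+0.2631, -0.9648)
n_2 = (+0.9864, +0.1644)
n_3 = (-0.3882, +0.9216)
  (0,1): δ = 79.63°  ·
  (0,2): δ = 4.58°  ✓
  (0,3): δ = 107.96°  ·
  (1,2): δ = 95.79°  ·
  (1,3): δ = 7.59°  ✓
  (2,3): δ = 76.62°  ·
antipodal pairs: 2

count = 2; pairs: (0,2), (1,3)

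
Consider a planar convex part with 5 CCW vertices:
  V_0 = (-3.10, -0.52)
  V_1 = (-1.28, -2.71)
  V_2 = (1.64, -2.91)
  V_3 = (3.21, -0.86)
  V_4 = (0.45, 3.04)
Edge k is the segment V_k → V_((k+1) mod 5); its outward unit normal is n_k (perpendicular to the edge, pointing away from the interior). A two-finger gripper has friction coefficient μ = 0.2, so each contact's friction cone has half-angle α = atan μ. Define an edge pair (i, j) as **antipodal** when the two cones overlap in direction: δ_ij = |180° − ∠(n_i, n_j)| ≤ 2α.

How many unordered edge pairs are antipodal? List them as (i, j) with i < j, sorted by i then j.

α = atan 0.2 = 11.31°;  2α = 22.62°
n_0 = (-0.7691, -0.6391)
n_1 = (-0.0683, -0.9977)
n_2 = (+0.7939, -0.6080)
n_3 = (+0.8163, +0.5777)
n_4 = (-0.7081, +0.7061)
  (0,1): δ = 133.65°  ·
  (0,2): δ = 77.18°  ·
  (0,3): δ = 4.44°  ✓
  (0,4): δ = 95.35°  ·
  (1,2): δ = 123.53°  ·
  (1,3): δ = 50.80°  ·
  (1,4): δ = 49.00°  ·
  (2,3): δ = 107.27°  ·
  (2,4): δ = 7.47°  ✓
  (3,4): δ = 80.21°  ·
antipodal pairs: 2

count = 2; pairs: (0,3), (2,4)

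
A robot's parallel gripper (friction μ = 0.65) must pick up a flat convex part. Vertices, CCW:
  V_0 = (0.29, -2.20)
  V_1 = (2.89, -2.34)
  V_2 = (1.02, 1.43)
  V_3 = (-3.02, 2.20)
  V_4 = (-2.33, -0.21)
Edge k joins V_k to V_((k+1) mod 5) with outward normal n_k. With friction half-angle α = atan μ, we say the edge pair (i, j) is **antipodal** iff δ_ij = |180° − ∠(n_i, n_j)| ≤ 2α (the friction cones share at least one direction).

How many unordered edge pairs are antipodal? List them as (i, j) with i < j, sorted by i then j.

count = 6; pairs: (0,1), (0,2), (1,3), (1,4), (2,3), (2,4)

α = atan 0.65 = 33.02°;  2α = 66.05°
n_0 = (-0.0538, -0.9986)
n_1 = (+0.8958, +0.4444)
n_2 = (+0.1872, +0.9823)
n_3 = (-0.9614, -0.2752)
n_4 = (-0.6049, -0.7963)
  (0,1): δ = 60.54°  ✓
  (0,2): δ = 7.71°  ✓
  (0,3): δ = 109.06°  ·
  (0,4): δ = 145.86°  ·
  (1,2): δ = 127.17°  ·
  (1,3): δ = 10.41°  ✓
  (1,4): δ = 26.40°  ✓
  (2,3): δ = 63.23°  ✓
  (2,4): δ = 26.43°  ✓
  (3,4): δ = 143.19°  ·
antipodal pairs: 6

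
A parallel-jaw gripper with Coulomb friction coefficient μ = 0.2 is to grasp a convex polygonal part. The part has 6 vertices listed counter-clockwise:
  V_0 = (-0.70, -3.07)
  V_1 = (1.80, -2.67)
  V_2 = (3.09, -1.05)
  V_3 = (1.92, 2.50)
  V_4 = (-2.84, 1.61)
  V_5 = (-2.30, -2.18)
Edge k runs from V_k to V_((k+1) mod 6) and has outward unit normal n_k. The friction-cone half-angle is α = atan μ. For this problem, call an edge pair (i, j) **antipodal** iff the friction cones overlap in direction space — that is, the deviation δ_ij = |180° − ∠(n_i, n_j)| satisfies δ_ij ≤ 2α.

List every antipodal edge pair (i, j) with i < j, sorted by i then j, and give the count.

α = atan 0.2 = 11.31°;  2α = 22.62°
n_0 = (+0.1580, -0.9874)
n_1 = (+0.7823, -0.6229)
n_2 = (+0.9497, +0.3130)
n_3 = (-0.1838, +0.9830)
n_4 = (-0.9900, -0.1411)
n_5 = (-0.4861, -0.8739)
  (0,1): δ = 137.62°  ·
  (0,2): δ = 80.85°  ·
  (0,3): δ = 1.50°  ✓
  (0,4): δ = 89.02°  ·
  (0,5): δ = 141.82°  ·
  (1,2): δ = 123.23°  ·
  (1,3): δ = 40.88°  ·
  (1,4): δ = 46.64°  ·
  (1,5): δ = 99.45°  ·
  (2,3): δ = 97.65°  ·
  (2,4): δ = 10.13°  ✓
  (2,5): δ = 42.67°  ·
  (3,4): δ = 92.48°  ·
  (3,5): δ = 39.68°  ·
  (4,5): δ = 127.19°  ·
antipodal pairs: 2

count = 2; pairs: (0,3), (2,4)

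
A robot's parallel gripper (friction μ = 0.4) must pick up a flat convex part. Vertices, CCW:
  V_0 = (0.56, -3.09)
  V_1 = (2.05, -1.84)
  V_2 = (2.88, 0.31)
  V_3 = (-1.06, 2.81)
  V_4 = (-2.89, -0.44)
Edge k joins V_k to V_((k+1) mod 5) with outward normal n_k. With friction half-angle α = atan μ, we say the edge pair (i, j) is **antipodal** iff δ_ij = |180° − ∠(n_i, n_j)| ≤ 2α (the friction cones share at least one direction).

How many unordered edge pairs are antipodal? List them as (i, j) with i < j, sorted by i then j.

count = 3; pairs: (0,3), (1,3), (2,4)

α = atan 0.4 = 21.80°;  2α = 43.60°
n_0 = (+0.6427, -0.7661)
n_1 = (+0.9329, -0.3601)
n_2 = (+0.5358, +0.8444)
n_3 = (-0.8714, +0.4906)
n_4 = (-0.6092, -0.7931)
  (0,1): δ = 151.10°  ·
  (0,2): δ = 72.39°  ·
  (0,3): δ = 20.62°  ✓
  (0,4): δ = 102.48°  ·
  (1,2): δ = 101.29°  ·
  (1,3): δ = 8.27°  ✓
  (1,4): δ = 73.58°  ·
  (2,3): δ = 86.99°  ·
  (2,4): δ = 5.13°  ✓
  (3,4): δ = 98.15°  ·
antipodal pairs: 3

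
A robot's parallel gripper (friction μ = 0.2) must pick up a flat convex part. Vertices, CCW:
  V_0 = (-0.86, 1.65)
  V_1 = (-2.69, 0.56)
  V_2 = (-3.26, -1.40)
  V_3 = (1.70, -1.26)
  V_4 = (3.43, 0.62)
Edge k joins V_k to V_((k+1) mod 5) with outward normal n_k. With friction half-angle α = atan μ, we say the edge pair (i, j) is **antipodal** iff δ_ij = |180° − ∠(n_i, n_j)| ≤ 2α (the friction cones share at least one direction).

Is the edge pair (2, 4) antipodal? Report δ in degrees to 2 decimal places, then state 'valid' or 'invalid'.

δ = 15.12°, valid

α = atan 0.2 = 11.31°;  2α = 22.62°
edge 2: e_2 = (+4.96, +0.14);  n_2 = (+0.0282, -0.9996)
edge 4: e_4 = (-4.29, +1.03);  n_4 = (+0.2335, +0.9724)
∠(n_2, n_4) = 164.88°
δ = |180° − 164.88°| = 15.12°
15.12° ≤ 2α = 22.62°  →  valid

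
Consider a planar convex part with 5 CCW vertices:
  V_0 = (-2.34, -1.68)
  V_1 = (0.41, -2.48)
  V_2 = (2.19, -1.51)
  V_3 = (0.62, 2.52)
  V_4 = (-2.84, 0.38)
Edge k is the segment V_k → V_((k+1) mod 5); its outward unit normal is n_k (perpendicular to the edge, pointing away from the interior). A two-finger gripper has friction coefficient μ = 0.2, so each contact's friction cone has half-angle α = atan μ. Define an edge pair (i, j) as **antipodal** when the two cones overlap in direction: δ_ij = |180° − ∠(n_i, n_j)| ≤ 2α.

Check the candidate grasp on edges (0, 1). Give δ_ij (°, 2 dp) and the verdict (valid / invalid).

α = atan 0.2 = 11.31°;  2α = 22.62°
edge 0: e_0 = (+2.75, -0.80);  n_0 = (-0.2793, -0.9602)
edge 1: e_1 = (+1.78, +0.97);  n_1 = (+0.4785, -0.8781)
∠(n_0, n_1) = 44.81°
δ = |180° − 44.81°| = 135.19°
135.19° > 2α = 22.62°  →  invalid

δ = 135.19°, invalid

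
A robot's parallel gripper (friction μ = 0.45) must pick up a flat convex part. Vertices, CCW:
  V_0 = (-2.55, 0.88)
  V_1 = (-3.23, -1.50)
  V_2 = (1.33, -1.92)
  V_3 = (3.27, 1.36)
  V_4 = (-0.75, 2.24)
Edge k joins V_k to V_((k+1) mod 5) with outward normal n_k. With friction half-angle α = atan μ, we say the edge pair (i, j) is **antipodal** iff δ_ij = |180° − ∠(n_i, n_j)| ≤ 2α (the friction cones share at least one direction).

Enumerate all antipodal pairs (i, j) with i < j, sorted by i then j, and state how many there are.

α = atan 0.45 = 24.23°;  2α = 48.46°
n_0 = (-0.9615, +0.2747)
n_1 = (-0.0917, -0.9958)
n_2 = (+0.8607, -0.5091)
n_3 = (+0.2138, +0.9769)
n_4 = (-0.6028, +0.7979)
  (0,1): δ = 79.32°  ·
  (0,2): δ = 14.66°  ✓
  (0,3): δ = 93.60°  ·
  (0,4): δ = 143.02°  ·
  (1,2): δ = 115.34°  ·
  (1,3): δ = 7.09°  ✓
  (1,4): δ = 42.34°  ✓
  (2,3): δ = 71.74°  ·
  (2,4): δ = 22.32°  ✓
  (3,4): δ = 130.58°  ·
antipodal pairs: 4

count = 4; pairs: (0,2), (1,3), (1,4), (2,4)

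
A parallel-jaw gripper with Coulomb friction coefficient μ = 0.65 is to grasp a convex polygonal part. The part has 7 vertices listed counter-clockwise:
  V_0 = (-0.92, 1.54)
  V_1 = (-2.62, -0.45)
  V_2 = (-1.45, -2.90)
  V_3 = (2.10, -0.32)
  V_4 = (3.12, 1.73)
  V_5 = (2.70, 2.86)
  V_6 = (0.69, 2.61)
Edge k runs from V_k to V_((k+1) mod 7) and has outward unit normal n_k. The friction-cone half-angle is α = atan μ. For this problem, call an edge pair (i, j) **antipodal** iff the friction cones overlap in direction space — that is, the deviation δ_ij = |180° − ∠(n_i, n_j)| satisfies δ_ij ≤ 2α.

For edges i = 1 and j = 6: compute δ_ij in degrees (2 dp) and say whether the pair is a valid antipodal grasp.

δ = 98.08°, invalid

α = atan 0.65 = 33.02°;  2α = 66.05°
edge 1: e_1 = (+1.17, -2.45);  n_1 = (-0.9024, -0.4309)
edge 6: e_6 = (-1.61, -1.07);  n_6 = (-0.5535, +0.8328)
∠(n_1, n_6) = 81.92°
δ = |180° − 81.92°| = 98.08°
98.08° > 2α = 66.05°  →  invalid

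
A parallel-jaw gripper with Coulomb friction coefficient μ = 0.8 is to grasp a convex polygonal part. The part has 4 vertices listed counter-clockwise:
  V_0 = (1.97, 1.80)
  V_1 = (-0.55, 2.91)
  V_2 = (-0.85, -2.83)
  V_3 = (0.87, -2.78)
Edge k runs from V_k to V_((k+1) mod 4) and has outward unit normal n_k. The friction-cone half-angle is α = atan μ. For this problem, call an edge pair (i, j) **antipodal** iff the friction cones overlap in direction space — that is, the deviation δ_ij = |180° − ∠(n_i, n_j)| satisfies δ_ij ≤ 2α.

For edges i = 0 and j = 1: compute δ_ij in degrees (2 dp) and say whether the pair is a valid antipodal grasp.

δ = 69.22°, valid

α = atan 0.8 = 38.66°;  2α = 77.32°
edge 0: e_0 = (-2.52, +1.11);  n_0 = (+0.4031, +0.9152)
edge 1: e_1 = (-0.30, -5.74);  n_1 = (-0.9986, +0.0522)
∠(n_0, n_1) = 110.78°
δ = |180° − 110.78°| = 69.22°
69.22° ≤ 2α = 77.32°  →  valid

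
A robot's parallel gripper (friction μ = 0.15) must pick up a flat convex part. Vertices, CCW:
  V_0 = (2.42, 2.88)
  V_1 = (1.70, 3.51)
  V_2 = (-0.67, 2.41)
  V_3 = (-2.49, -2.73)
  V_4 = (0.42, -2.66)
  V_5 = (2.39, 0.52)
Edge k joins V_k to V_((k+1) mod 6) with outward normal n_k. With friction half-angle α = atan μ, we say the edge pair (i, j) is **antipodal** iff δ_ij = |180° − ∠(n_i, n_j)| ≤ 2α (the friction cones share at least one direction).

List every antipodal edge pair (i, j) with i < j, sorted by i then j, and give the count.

count = 1; pairs: (2,4)

α = atan 0.15 = 8.53°;  2α = 17.06°
n_0 = (+0.6585, +0.7526)
n_1 = (-0.4210, +0.9071)
n_2 = (-0.9427, +0.3338)
n_3 = (+0.0240, -0.9997)
n_4 = (+0.8501, -0.5266)
n_5 = (+0.9999, -0.0127)
  (0,1): δ = 113.92°  ·
  (0,2): δ = 68.31°  ·
  (0,3): δ = 42.56°  ·
  (0,4): δ = 99.41°  ·
  (0,5): δ = 130.46°  ·
  (1,2): δ = 134.40°  ·
  (1,3): δ = 23.52°  ·
  (1,4): δ = 33.32°  ·
  (1,5): δ = 64.37°  ·
  (2,3): δ = 69.12°  ·
  (2,4): δ = 12.28°  ✓
  (2,5): δ = 18.77°  ·
  (3,4): δ = 123.16°  ·
  (3,5): δ = 92.11°  ·
  (4,5): δ = 148.95°  ·
antipodal pairs: 1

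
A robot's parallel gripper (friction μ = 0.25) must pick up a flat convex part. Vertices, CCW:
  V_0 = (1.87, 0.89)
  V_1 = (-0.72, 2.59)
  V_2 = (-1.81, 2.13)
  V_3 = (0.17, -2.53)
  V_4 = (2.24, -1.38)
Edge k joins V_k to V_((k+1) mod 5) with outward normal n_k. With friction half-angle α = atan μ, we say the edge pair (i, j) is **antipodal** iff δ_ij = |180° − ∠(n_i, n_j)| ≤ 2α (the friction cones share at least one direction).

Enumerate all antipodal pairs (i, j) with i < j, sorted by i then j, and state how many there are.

α = atan 0.25 = 14.04°;  2α = 28.07°
n_0 = (+0.5487, +0.8360)
n_1 = (-0.3888, +0.9213)
n_2 = (-0.9204, -0.3911)
n_3 = (+0.4856, -0.8742)
n_4 = (+0.9870, +0.1609)
  (0,1): δ = 123.84°  ·
  (0,2): δ = 33.70°  ·
  (0,3): δ = 62.33°  ·
  (0,4): δ = 132.54°  ·
  (1,2): δ = 89.86°  ·
  (1,3): δ = 6.17°  ✓
  (1,4): δ = 76.38°  ·
  (2,3): δ = 83.97°  ·
  (2,4): δ = 13.76°  ✓
  (3,4): δ = 109.80°  ·
antipodal pairs: 2

count = 2; pairs: (1,3), (2,4)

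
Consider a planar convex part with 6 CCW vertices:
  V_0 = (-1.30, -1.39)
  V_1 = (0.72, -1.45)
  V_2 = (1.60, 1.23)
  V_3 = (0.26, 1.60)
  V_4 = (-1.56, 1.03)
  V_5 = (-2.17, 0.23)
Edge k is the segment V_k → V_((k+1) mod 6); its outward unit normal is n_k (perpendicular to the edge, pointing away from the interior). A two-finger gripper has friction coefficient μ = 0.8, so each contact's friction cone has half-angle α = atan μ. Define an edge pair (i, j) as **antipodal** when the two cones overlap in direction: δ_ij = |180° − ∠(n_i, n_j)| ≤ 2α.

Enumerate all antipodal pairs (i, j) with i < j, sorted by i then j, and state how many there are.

α = atan 0.8 = 38.66°;  2α = 77.32°
n_0 = (-0.0297, -0.9996)
n_1 = (+0.9501, -0.3120)
n_2 = (+0.2662, +0.9639)
n_3 = (-0.2989, +0.9543)
n_4 = (-0.7952, +0.6063)
n_5 = (-0.8810, -0.4731)
  (0,1): δ = 106.48°  ·
  (0,2): δ = 13.73°  ✓
  (0,3): δ = 19.09°  ✓
  (0,4): δ = 54.38°  ✓
  (0,5): δ = 119.94°  ·
  (1,2): δ = 87.26°  ·
  (1,3): δ = 54.43°  ✓
  (1,4): δ = 19.15°  ✓
  (1,5): δ = 46.42°  ✓
  (2,3): δ = 147.17°  ·
  (2,4): δ = 111.89°  ·
  (2,5): δ = 46.33°  ✓
  (3,4): δ = 144.72°  ·
  (3,5): δ = 79.15°  ·
  (4,5): δ = 114.44°  ·
antipodal pairs: 7

count = 7; pairs: (0,2), (0,3), (0,4), (1,3), (1,4), (1,5), (2,5)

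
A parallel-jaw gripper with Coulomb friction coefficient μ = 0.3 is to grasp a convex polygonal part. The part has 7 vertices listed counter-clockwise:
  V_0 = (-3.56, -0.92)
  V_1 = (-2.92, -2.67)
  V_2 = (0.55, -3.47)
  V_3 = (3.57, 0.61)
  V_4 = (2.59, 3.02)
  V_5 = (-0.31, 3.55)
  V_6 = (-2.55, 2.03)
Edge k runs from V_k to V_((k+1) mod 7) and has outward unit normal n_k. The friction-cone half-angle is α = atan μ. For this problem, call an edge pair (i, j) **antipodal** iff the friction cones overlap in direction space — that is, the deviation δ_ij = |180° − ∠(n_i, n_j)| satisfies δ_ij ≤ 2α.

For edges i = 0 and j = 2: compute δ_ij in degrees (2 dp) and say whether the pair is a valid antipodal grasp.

α = atan 0.3 = 16.70°;  2α = 33.40°
edge 0: e_0 = (+0.64, -1.75);  n_0 = (-0.9392, -0.3435)
edge 2: e_2 = (+3.02, +4.08);  n_2 = (+0.8038, -0.5949)
∠(n_0, n_2) = 123.40°
δ = |180° − 123.40°| = 56.60°
56.60° > 2α = 33.40°  →  invalid

δ = 56.60°, invalid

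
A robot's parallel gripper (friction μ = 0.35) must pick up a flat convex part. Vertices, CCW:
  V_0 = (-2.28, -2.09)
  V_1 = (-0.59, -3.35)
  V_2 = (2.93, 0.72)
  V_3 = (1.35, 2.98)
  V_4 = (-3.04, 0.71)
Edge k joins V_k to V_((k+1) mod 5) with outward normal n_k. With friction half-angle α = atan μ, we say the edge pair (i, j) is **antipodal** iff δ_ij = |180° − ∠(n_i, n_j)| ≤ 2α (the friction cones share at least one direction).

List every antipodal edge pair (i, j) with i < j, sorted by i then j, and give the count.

α = atan 0.35 = 19.29°;  2α = 38.58°
n_0 = (-0.5977, -0.8017)
n_1 = (+0.7564, -0.6542)
n_2 = (+0.8196, +0.5730)
n_3 = (-0.4593, +0.8883)
n_4 = (-0.9651, -0.2620)
  (0,1): δ = 94.15°  ·
  (0,2): δ = 18.34°  ✓
  (0,3): δ = 64.05°  ·
  (0,4): δ = 141.89°  ·
  (1,2): δ = 104.19°  ·
  (1,3): δ = 21.80°  ✓
  (1,4): δ = 56.04°  ·
  (2,3): δ = 97.62°  ·
  (2,4): δ = 19.77°  ✓
  (3,4): δ = 102.16°  ·
antipodal pairs: 3

count = 3; pairs: (0,2), (1,3), (2,4)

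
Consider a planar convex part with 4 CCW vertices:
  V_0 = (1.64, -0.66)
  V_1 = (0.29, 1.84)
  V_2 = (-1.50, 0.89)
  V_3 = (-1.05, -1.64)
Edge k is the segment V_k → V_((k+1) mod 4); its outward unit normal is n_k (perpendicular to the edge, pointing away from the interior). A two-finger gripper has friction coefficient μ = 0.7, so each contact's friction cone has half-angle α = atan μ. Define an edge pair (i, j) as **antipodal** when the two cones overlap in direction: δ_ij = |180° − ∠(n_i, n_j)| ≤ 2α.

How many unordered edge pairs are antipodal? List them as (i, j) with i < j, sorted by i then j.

count = 2; pairs: (0,2), (1,3)

α = atan 0.7 = 34.99°;  2α = 69.98°
n_0 = (+0.8799, +0.4751)
n_1 = (-0.4688, +0.8833)
n_2 = (-0.9845, -0.1751)
n_3 = (+0.3423, -0.9396)
  (0,1): δ = 90.41°  ·
  (0,2): δ = 18.28°  ✓
  (0,3): δ = 81.65°  ·
  (1,2): δ = 107.87°  ·
  (1,3): δ = 7.94°  ✓
  (2,3): δ = 80.07°  ·
antipodal pairs: 2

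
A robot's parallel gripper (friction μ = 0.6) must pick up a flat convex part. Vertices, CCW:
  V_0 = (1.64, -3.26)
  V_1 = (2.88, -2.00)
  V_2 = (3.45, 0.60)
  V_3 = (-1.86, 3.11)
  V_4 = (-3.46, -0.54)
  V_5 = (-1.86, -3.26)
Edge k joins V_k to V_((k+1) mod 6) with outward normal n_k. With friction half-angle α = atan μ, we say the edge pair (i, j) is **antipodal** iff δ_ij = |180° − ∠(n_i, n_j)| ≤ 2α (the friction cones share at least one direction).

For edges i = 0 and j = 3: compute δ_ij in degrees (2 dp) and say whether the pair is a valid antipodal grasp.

α = atan 0.6 = 30.96°;  2α = 61.93°
edge 0: e_0 = (+1.24, +1.26);  n_0 = (+0.7127, -0.7014)
edge 3: e_3 = (-1.60, -3.65);  n_3 = (-0.9159, +0.4015)
∠(n_0, n_3) = 159.13°
δ = |180° − 159.13°| = 20.87°
20.87° ≤ 2α = 61.93°  →  valid

δ = 20.87°, valid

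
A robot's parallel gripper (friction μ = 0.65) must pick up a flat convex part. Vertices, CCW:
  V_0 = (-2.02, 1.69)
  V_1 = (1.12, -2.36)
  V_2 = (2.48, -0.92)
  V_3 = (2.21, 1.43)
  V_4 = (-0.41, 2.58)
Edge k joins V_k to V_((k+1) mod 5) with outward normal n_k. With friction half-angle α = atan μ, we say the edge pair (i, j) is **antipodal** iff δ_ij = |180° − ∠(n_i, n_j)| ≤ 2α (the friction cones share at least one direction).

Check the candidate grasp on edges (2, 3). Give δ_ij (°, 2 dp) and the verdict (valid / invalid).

α = atan 0.65 = 33.02°;  2α = 66.05°
edge 2: e_2 = (-0.27, +2.35);  n_2 = (+0.9935, +0.1141)
edge 3: e_3 = (-2.62, +1.15);  n_3 = (+0.4019, +0.9157)
∠(n_2, n_3) = 59.75°
δ = |180° − 59.75°| = 120.25°
120.25° > 2α = 66.05°  →  invalid

δ = 120.25°, invalid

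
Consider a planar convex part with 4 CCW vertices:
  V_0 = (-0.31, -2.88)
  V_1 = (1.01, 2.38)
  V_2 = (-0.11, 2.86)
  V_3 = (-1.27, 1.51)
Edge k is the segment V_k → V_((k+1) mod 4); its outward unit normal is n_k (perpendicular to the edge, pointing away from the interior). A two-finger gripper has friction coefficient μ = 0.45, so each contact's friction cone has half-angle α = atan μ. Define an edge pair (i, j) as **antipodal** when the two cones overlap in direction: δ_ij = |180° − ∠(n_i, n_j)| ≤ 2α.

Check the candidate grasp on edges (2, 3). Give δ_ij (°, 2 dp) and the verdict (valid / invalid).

α = atan 0.45 = 24.23°;  2α = 48.46°
edge 2: e_2 = (-1.16, -1.35);  n_2 = (-0.7585, +0.6517)
edge 3: e_3 = (+0.96, -4.39);  n_3 = (-0.9769, -0.2136)
∠(n_2, n_3) = 53.01°
δ = |180° − 53.01°| = 126.99°
126.99° > 2α = 48.46°  →  invalid

δ = 126.99°, invalid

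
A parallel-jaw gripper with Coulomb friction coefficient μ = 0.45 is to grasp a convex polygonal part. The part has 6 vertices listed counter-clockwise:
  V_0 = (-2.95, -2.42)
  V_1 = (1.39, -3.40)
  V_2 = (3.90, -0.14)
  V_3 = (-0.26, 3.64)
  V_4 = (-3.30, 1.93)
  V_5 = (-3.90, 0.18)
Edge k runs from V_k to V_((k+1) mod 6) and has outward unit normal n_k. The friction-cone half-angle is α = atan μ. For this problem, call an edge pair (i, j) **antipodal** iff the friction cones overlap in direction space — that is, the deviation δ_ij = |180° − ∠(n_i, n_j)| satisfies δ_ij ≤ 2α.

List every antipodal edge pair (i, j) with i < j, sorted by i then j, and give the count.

count = 5; pairs: (0,2), (0,3), (1,3), (1,4), (2,5)

α = atan 0.45 = 24.23°;  2α = 48.46°
n_0 = (-0.2203, -0.9754)
n_1 = (+0.7924, -0.6101)
n_2 = (+0.6725, +0.7401)
n_3 = (-0.4903, +0.8716)
n_4 = (-0.9459, +0.3243)
n_5 = (-0.9393, -0.3432)
  (0,1): δ = 114.87°  ·
  (0,2): δ = 29.54°  ✓
  (0,3): δ = 42.08°  ✓
  (0,4): δ = 83.80°  ·
  (0,5): δ = 122.80°  ·
  (1,2): δ = 94.67°  ·
  (1,3): δ = 23.05°  ✓
  (1,4): δ = 18.67°  ✓
  (1,5): δ = 57.67°  ·
  (2,3): δ = 108.38°  ·
  (2,4): δ = 66.66°  ·
  (2,5): δ = 27.67°  ✓
  (3,4): δ = 138.28°  ·
  (3,5): δ = 99.29°  ·
  (4,5): δ = 141.00°  ·
antipodal pairs: 5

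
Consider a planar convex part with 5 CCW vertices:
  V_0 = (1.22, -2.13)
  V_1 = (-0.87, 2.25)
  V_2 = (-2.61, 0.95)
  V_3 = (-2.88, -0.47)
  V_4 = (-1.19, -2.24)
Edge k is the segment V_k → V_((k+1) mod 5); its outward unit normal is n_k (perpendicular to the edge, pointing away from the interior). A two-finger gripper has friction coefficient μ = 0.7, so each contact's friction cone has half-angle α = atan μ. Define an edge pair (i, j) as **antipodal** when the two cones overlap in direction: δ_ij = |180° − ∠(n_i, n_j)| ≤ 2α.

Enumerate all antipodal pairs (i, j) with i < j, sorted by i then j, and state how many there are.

count = 4; pairs: (0,2), (0,3), (0,4), (1,4)

α = atan 0.7 = 34.99°;  2α = 69.98°
n_0 = (+0.9025, +0.4307)
n_1 = (-0.5985, +0.8011)
n_2 = (-0.9824, +0.1868)
n_3 = (-0.7233, -0.6906)
n_4 = (+0.0456, -0.9990)
  (0,1): δ = 78.74°  ·
  (0,2): δ = 36.27°  ✓
  (0,3): δ = 18.17°  ✓
  (0,4): δ = 67.10°  ✓
  (1,2): δ = 137.53°  ·
  (1,3): δ = 83.09°  ·
  (1,4): δ = 34.15°  ✓
  (2,3): δ = 125.56°  ·
  (2,4): δ = 76.62°  ·
  (3,4): δ = 131.06°  ·
antipodal pairs: 4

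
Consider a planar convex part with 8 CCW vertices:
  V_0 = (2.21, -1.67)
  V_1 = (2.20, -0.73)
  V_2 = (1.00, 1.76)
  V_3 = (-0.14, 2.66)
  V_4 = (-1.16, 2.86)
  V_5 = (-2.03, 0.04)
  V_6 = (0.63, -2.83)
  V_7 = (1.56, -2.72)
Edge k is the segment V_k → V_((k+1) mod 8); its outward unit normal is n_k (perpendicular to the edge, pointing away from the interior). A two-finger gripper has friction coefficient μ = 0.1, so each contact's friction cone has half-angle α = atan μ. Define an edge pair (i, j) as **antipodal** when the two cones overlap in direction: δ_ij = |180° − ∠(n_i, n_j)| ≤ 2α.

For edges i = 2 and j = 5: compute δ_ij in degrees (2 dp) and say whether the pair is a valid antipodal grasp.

δ = 8.88°, valid

α = atan 0.1 = 5.71°;  2α = 11.42°
edge 2: e_2 = (-1.14, +0.90);  n_2 = (+0.6196, +0.7849)
edge 5: e_5 = (+2.66, -2.87);  n_5 = (-0.7334, -0.6798)
∠(n_2, n_5) = 171.12°
δ = |180° − 171.12°| = 8.88°
8.88° ≤ 2α = 11.42°  →  valid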